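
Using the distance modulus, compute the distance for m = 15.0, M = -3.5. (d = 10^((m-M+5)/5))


d = 10^((m - M + 5)/5) = 10^((15.0 - -3.5 + 5)/5) = 50118.7234

50118.7234 pc


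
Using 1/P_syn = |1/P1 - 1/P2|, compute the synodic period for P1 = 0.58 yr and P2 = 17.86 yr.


1/P_syn = |1/P1 - 1/P2| = |1/0.58 - 1/17.86| => P_syn = 0.5995

0.5995 years


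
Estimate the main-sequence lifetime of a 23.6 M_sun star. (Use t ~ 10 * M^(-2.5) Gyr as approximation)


t = 10 * M^(-2.5) = 10 * 23.6^(-2.5) = 0.0037

0.0037 Gyr


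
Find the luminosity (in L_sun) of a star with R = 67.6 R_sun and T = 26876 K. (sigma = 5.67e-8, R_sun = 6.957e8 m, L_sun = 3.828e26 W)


R = 67.6 * 6.957e8 m = 4.702932e+10 m. L = 4*pi*R^2*sigma*T^4 = 4*pi*(4.702932e+10)^2 * 5.67e-8 * 26876^4 = 8.222215423e+32 W. L/L_sun = 8.222215423e+32 / 3.828e26 = 2.148e+06

2.148e+06 L_sun


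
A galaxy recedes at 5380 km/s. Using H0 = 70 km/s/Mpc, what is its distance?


d = v / H0 = 5380 / 70 = 76.8571

76.8571 Mpc


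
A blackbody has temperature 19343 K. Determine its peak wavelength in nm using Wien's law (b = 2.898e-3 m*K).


lam_max = b / T = 2.898e-3 / 19343 = 1.498e-07 m = 149.8216 nm

149.8216 nm


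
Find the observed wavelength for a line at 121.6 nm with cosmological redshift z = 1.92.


lam_obs = lam_emit * (1 + z) = 121.6 * (1 + 1.92) = 355.072

355.072 nm


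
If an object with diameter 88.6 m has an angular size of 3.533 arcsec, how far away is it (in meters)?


D = size / theta_rad, theta_rad = 3.533 * pi/(180*3600) = 1.713e-05, D = 5.173e+06

5.173e+06 m


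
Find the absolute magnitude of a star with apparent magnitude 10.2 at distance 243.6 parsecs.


M = m - 5*log10(d) + 5 = 10.2 - 5*log10(243.6) + 5 = 3.2666

3.2666


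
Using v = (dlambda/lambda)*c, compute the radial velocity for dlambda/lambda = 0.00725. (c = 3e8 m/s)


v = (dlambda/lambda) * c = 0.00725 * 3e8 = 2.175e+06

2.175e+06 m/s


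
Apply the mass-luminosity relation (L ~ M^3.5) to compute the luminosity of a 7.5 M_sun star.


L/L_sun = (M/M_sun)^3.5 = 7.5^3.5 = 1155.3523

1155.3523 L_sun


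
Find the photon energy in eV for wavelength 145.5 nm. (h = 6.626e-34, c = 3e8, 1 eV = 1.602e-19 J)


E = hc/lambda = 6.626e-34 * 3e8 / 1.455e-07 = 1.366e-18 J = 8.528 eV

8.528 eV


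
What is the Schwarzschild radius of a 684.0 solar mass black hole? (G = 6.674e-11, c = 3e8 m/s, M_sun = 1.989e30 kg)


M = 684.0 * 1.989e30 kg = 1.360476e+33 kg. rs = 2GM/c^2 = 2 * 6.674e-11 * 1.360476e+33 / (3e8)^2 = 2.018e+06

2.018e+06 m


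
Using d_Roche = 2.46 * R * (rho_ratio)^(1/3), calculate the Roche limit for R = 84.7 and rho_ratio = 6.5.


d_Roche = 2.46 * 84.7 * 6.5^(1/3) = 388.8567

388.8567


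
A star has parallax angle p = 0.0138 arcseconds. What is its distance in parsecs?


d = 1/p = 1/0.0138 = 72.4638

72.4638 pc


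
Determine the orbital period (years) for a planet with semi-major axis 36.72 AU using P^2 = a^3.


P = a^(3/2) = 36.72^1.5 = 222.5123

222.5123 years


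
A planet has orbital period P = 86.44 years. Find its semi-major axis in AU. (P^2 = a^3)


a = P^(2/3) = 86.44^(2/3) = 19.5498

19.5498 AU


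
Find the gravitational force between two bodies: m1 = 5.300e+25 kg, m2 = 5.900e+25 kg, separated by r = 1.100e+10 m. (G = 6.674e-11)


F = G*m1*m2/r^2 = 6.674e-11 * 5.300e+25 * 5.900e+25 / (1.100e+10)^2 = 6.674e-11 * 3.127e+51 / 1.210e+20 = 1.725e+21

1.725e+21 N


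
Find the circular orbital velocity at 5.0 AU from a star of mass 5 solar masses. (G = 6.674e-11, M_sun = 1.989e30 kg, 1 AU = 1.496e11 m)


v = sqrt(GM/r) = sqrt(6.674e-11 * 9.945e+30 / 7.480e+11) = 29788.2298

29788.2298 m/s


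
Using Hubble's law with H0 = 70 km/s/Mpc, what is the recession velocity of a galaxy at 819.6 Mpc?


v = H0 * d = 70 * 819.6 = 57372.0

57372.0 km/s


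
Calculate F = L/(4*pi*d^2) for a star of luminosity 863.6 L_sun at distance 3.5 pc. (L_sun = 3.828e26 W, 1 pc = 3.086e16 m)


F = L / (4*pi*d^2) = 3.306e+29 / (4*pi*(1.080e+17)^2) = 2.255e-06

2.255e-06 W/m^2


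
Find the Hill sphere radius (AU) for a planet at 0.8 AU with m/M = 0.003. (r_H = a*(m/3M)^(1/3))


r_H = a * (m/3M)^(1/3) = 0.8 * (0.003/3)^(1/3) = 0.08

0.08 AU


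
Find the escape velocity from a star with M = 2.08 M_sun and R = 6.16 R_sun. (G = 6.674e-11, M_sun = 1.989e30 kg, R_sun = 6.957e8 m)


M = 2.08 * 1.989e30 kg = 4.13712e+30 kg; R = 6.16 * 6.957e8 m = 4.285512e+09 m. v_esc = sqrt(2GM/R) = sqrt(2 * 6.674e-11 * 4.13712e+30 / 4.285512e+09) = 358968.0536

358968.0536 m/s


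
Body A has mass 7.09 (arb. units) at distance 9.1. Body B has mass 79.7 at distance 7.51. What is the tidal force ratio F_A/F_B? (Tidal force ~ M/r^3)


Ratio = (M1/r1^3) / (M2/r2^3) = (7.09/9.1^3) / (79.7/7.51^3) = 0.05

0.05


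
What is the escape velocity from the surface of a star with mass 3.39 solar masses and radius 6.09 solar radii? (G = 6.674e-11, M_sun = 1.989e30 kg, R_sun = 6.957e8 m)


M = 3.39 * 1.989e30 kg = 6.74271e+30 kg; R = 6.09 * 6.957e8 m = 4.236813e+09 m. v_esc = sqrt(2GM/R) = sqrt(2 * 6.674e-11 * 6.74271e+30 / 4.236813e+09) = 460898.9213

460898.9213 m/s


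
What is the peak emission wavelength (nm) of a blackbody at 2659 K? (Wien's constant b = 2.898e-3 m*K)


lam_max = b / T = 2.898e-3 / 2659 = 1.090e-06 m = 1089.8834 nm

1089.8834 nm


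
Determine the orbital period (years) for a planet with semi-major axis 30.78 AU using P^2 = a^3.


P = a^(3/2) = 30.78^1.5 = 170.7666

170.7666 years


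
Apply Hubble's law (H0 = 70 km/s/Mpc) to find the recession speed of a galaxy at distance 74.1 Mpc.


v = H0 * d = 70 * 74.1 = 5187.0

5187.0 km/s


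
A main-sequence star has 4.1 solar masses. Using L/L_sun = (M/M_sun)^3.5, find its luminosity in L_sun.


L/L_sun = (M/M_sun)^3.5 = 4.1^3.5 = 139.5544

139.5544 L_sun


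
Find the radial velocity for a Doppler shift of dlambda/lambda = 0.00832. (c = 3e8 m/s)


v = (dlambda/lambda) * c = 0.00832 * 3e8 = 2.496e+06

2.496e+06 m/s


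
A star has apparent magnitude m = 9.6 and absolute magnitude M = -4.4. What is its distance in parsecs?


d = 10^((m - M + 5)/5) = 10^((9.6 - -4.4 + 5)/5) = 6309.5734

6309.5734 pc


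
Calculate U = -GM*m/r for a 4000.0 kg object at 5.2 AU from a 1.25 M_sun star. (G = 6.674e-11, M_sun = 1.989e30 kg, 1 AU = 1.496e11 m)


M = 1.25 * 1.989e30 kg = 2.48625e+30 kg; r = 5.2 AU * 1.496e11 m/AU = 7.7792e+11 m. U = -GM*m/r = -(6.674e-11 * 2.48625e+30 * 4000.0) / 7.7792e+11 = -8.532e+11

-8.532e+11 J


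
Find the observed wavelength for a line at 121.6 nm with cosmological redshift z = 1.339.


lam_obs = lam_emit * (1 + z) = 121.6 * (1 + 1.339) = 284.4224

284.4224 nm


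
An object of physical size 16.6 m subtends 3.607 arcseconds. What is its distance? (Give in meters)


D = size / theta_rad, theta_rad = 3.607 * pi/(180*3600) = 1.749e-05, D = 949264.1485

949264.1485 m


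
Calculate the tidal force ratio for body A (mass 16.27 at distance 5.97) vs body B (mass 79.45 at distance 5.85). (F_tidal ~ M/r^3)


Ratio = (M1/r1^3) / (M2/r2^3) = (16.27/5.97^3) / (79.45/5.85^3) = 0.1927

0.1927


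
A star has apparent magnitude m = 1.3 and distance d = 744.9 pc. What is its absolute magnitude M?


M = m - 5*log10(d) + 5 = 1.3 - 5*log10(744.9) + 5 = -8.0605

-8.0605


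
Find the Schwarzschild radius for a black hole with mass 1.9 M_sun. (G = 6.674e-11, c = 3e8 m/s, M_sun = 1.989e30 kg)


M = 1.9 * 1.989e30 kg = 3.7791e+30 kg. rs = 2GM/c^2 = 2 * 6.674e-11 * 3.7791e+30 / (3e8)^2 = 5604.8252

5604.8252 m


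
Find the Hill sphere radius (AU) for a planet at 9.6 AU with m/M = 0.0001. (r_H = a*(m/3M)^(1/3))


r_H = a * (m/3M)^(1/3) = 9.6 * (0.0001/3)^(1/3) = 0.309

0.309 AU


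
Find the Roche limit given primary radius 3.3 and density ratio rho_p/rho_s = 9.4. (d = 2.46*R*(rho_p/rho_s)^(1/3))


d_Roche = 2.46 * 3.3 * 9.4^(1/3) = 17.1327

17.1327


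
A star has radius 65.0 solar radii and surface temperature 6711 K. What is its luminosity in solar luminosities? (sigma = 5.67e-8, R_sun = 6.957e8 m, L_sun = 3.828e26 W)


R = 65.0 * 6.957e8 m = 4.52205e+10 m. L = 4*pi*R^2*sigma*T^4 = 4*pi*(4.52205e+10)^2 * 5.67e-8 * 6711^4 = 2.95537502e+30 W. L/L_sun = 2.95537502e+30 / 3.828e26 = 7720.4154

7720.4154 L_sun


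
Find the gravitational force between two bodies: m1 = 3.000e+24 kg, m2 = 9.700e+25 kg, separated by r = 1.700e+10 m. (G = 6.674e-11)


F = G*m1*m2/r^2 = 6.674e-11 * 3.000e+24 * 9.700e+25 / (1.700e+10)^2 = 6.674e-11 * 2.910e+50 / 2.890e+20 = 6.720e+19

6.720e+19 N


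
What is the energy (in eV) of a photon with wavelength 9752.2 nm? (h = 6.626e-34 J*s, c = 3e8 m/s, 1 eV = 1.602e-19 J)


E = hc/lambda = 6.626e-34 * 3e8 / 9.752e-06 = 2.038e-20 J = 0.1272 eV

0.1272 eV


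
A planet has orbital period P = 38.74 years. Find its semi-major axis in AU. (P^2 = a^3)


a = P^(2/3) = 38.74^(2/3) = 11.4491

11.4491 AU


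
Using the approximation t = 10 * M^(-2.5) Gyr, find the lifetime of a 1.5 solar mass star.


t = 10 * M^(-2.5) = 10 * 1.5^(-2.5) = 3.6289

3.6289 Gyr


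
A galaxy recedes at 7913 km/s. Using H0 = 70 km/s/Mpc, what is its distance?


d = v / H0 = 7913 / 70 = 113.0429

113.0429 Mpc


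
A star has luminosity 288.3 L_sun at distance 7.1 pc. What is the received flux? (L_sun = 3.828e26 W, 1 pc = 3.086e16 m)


F = L / (4*pi*d^2) = 1.104e+29 / (4*pi*(2.191e+17)^2) = 1.829e-07

1.829e-07 W/m^2


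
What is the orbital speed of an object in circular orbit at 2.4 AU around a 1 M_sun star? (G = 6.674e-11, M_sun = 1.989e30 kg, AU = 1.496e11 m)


v = sqrt(GM/r) = sqrt(6.674e-11 * 1.989e+30 / 3.590e+11) = 19228.2197

19228.2197 m/s


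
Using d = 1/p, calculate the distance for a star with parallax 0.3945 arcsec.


d = 1/p = 1/0.3945 = 2.5349

2.5349 pc


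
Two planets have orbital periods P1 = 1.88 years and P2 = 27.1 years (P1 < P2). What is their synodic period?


1/P_syn = |1/P1 - 1/P2| = |1/1.88 - 1/27.1| => P_syn = 2.0201

2.0201 years


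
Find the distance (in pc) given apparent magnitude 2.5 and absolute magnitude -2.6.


d = 10^((m - M + 5)/5) = 10^((2.5 - -2.6 + 5)/5) = 104.7129

104.7129 pc


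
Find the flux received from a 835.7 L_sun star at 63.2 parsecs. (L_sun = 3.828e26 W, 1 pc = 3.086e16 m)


F = L / (4*pi*d^2) = 3.199e+29 / (4*pi*(1.950e+18)^2) = 6.692e-09

6.692e-09 W/m^2


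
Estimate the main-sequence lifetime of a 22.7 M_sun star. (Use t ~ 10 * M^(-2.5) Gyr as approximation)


t = 10 * M^(-2.5) = 10 * 22.7^(-2.5) = 0.0041

0.0041 Gyr


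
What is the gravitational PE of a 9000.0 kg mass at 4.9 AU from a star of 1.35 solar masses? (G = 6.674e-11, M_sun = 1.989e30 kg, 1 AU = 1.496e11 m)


M = 1.35 * 1.989e30 kg = 2.68515e+30 kg; r = 4.9 AU * 1.496e11 m/AU = 7.3304e+11 m. U = -GM*m/r = -(6.674e-11 * 2.68515e+30 * 9000.0) / 7.3304e+11 = -2.200e+12

-2.200e+12 J


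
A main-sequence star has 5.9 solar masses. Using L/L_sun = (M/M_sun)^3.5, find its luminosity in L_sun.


L/L_sun = (M/M_sun)^3.5 = 5.9^3.5 = 498.8639

498.8639 L_sun


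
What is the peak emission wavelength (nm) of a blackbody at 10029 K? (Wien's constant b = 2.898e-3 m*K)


lam_max = b / T = 2.898e-3 / 10029 = 2.890e-07 m = 288.962 nm

288.962 nm


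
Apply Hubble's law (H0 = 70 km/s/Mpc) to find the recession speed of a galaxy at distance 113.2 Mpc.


v = H0 * d = 70 * 113.2 = 7924.0

7924.0 km/s


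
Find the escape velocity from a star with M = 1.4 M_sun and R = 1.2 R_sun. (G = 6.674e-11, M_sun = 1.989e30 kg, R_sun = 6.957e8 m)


M = 1.4 * 1.989e30 kg = 2.7846e+30 kg; R = 1.2 * 6.957e8 m = 8.3484e+08 m. v_esc = sqrt(2GM/R) = sqrt(2 * 6.674e-11 * 2.7846e+30 / 8.3484e+08) = 667248.9264

667248.9264 m/s


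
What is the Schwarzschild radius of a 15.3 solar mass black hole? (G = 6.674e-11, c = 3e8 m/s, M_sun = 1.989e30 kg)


M = 15.3 * 1.989e30 kg = 3.04317e+31 kg. rs = 2GM/c^2 = 2 * 6.674e-11 * 3.04317e+31 / (3e8)^2 = 45133.5924

45133.5924 m


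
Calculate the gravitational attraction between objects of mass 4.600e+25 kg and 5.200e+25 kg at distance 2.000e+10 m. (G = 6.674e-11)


F = G*m1*m2/r^2 = 6.674e-11 * 4.600e+25 * 5.200e+25 / (2.000e+10)^2 = 6.674e-11 * 2.392e+51 / 4.000e+20 = 3.991e+20

3.991e+20 N


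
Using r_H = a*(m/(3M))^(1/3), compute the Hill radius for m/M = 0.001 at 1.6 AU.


r_H = a * (m/3M)^(1/3) = 1.6 * (0.001/3)^(1/3) = 0.1109

0.1109 AU


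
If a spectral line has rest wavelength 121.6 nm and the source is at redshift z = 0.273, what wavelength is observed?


lam_obs = lam_emit * (1 + z) = 121.6 * (1 + 0.273) = 154.7968

154.7968 nm


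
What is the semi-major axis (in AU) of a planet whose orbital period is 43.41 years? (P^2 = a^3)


a = P^(2/3) = 43.41^(2/3) = 12.3517

12.3517 AU


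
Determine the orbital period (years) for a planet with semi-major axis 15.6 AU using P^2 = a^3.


P = a^(3/2) = 15.6^1.5 = 61.6151

61.6151 years


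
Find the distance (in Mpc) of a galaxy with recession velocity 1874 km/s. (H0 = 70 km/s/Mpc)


d = v / H0 = 1874 / 70 = 26.7714

26.7714 Mpc


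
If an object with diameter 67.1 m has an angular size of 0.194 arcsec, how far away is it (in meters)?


D = size / theta_rad, theta_rad = 0.194 * pi/(180*3600) = 9.405e-07, D = 7.134e+07

7.134e+07 m


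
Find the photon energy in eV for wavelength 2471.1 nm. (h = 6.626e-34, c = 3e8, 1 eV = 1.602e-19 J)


E = hc/lambda = 6.626e-34 * 3e8 / 2.471e-06 = 8.044e-20 J = 0.5021 eV

0.5021 eV


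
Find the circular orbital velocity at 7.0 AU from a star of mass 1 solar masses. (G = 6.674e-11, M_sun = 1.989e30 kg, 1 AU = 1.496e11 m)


v = sqrt(GM/r) = sqrt(6.674e-11 * 1.989e+30 / 1.047e+12) = 11258.8926

11258.8926 m/s


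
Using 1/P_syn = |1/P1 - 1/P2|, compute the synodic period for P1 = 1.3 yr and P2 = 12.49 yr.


1/P_syn = |1/P1 - 1/P2| = |1/1.3 - 1/12.49| => P_syn = 1.451

1.451 years


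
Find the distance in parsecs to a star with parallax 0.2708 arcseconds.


d = 1/p = 1/0.2708 = 3.6928

3.6928 pc


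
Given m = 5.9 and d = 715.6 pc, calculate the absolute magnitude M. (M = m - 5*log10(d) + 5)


M = m - 5*log10(d) + 5 = 5.9 - 5*log10(715.6) + 5 = -3.3734

-3.3734


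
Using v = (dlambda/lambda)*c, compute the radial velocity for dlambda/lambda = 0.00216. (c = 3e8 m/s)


v = (dlambda/lambda) * c = 0.00216 * 3e8 = 648000.0

648000.0 m/s


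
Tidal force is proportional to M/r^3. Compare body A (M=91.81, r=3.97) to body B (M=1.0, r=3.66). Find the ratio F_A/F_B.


Ratio = (M1/r1^3) / (M2/r2^3) = (91.81/3.97^3) / (1.0/3.66^3) = 71.9386

71.9386


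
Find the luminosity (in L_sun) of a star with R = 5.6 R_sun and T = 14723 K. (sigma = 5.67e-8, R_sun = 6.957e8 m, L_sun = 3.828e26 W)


R = 5.6 * 6.957e8 m = 3.89592e+09 m. L = 4*pi*R^2*sigma*T^4 = 4*pi*(3.89592e+09)^2 * 5.67e-8 * 14723^4 = 5.081573739e+29 W. L/L_sun = 5.081573739e+29 / 3.828e26 = 1327.4749

1327.4749 L_sun


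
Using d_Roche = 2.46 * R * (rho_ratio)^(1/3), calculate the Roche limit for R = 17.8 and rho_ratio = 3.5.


d_Roche = 2.46 * 17.8 * 3.5^(1/3) = 66.4831

66.4831


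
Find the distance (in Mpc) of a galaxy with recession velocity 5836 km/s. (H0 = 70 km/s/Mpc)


d = v / H0 = 5836 / 70 = 83.3714

83.3714 Mpc


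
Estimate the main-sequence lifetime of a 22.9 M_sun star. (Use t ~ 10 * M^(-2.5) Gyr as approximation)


t = 10 * M^(-2.5) = 10 * 22.9^(-2.5) = 0.004

0.004 Gyr


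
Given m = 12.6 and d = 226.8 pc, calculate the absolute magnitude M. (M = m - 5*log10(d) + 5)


M = m - 5*log10(d) + 5 = 12.6 - 5*log10(226.8) + 5 = 5.8218

5.8218


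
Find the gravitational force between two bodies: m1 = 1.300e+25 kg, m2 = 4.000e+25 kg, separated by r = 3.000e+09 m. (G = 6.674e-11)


F = G*m1*m2/r^2 = 6.674e-11 * 1.300e+25 * 4.000e+25 / (3.000e+09)^2 = 6.674e-11 * 5.200e+50 / 9.000e+18 = 3.856e+21

3.856e+21 N


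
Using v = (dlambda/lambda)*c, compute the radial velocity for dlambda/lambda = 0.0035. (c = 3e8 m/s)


v = (dlambda/lambda) * c = 0.0035 * 3e8 = 1.050e+06

1.050e+06 m/s


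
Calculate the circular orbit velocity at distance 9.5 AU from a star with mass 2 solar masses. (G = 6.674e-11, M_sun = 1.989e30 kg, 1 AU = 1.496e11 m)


v = sqrt(GM/r) = sqrt(6.674e-11 * 3.978e+30 / 1.421e+12) = 13667.7772

13667.7772 m/s


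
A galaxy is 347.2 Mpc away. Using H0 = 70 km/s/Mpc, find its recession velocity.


v = H0 * d = 70 * 347.2 = 24304.0

24304.0 km/s


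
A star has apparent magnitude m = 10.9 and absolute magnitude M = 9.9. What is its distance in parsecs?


d = 10^((m - M + 5)/5) = 10^((10.9 - 9.9 + 5)/5) = 15.8489

15.8489 pc


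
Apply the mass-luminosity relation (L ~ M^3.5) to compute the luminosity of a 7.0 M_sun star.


L/L_sun = (M/M_sun)^3.5 = 7.0^3.5 = 907.4927

907.4927 L_sun


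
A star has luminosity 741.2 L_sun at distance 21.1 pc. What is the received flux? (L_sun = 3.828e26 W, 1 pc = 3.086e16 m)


F = L / (4*pi*d^2) = 2.837e+29 / (4*pi*(6.511e+17)^2) = 5.325e-08

5.325e-08 W/m^2


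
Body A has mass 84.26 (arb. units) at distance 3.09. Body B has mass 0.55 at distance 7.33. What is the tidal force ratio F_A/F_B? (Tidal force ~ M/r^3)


Ratio = (M1/r1^3) / (M2/r2^3) = (84.26/3.09^3) / (0.55/7.33^3) = 2045.0091

2045.0091


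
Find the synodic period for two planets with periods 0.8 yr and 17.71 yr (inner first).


1/P_syn = |1/P1 - 1/P2| = |1/0.8 - 1/17.71| => P_syn = 0.8378

0.8378 years


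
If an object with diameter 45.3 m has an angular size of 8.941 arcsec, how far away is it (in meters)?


D = size / theta_rad, theta_rad = 8.941 * pi/(180*3600) = 4.335e-05, D = 1.045e+06

1.045e+06 m


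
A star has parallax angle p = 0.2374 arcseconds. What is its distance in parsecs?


d = 1/p = 1/0.2374 = 4.2123

4.2123 pc


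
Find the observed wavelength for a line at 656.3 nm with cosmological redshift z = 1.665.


lam_obs = lam_emit * (1 + z) = 656.3 * (1 + 1.665) = 1749.0395

1749.0395 nm


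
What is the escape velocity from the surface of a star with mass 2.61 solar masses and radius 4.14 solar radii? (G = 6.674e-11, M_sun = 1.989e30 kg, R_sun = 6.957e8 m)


M = 2.61 * 1.989e30 kg = 5.19129e+30 kg; R = 4.14 * 6.957e8 m = 2.880198e+09 m. v_esc = sqrt(2GM/R) = sqrt(2 * 6.674e-11 * 5.19129e+30 / 2.880198e+09) = 490494.9857

490494.9857 m/s


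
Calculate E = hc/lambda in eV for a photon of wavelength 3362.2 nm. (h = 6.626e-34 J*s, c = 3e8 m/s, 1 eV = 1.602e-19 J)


E = hc/lambda = 6.626e-34 * 3e8 / 3.362e-06 = 5.912e-20 J = 0.3691 eV

0.3691 eV


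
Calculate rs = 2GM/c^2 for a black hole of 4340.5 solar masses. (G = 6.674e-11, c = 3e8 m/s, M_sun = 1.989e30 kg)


M = 4340.5 * 1.989e30 kg = 8.6332545e+33 kg. rs = 2GM/c^2 = 2 * 6.674e-11 * 8.6332545e+33 / (3e8)^2 = 1.280e+07

1.280e+07 m


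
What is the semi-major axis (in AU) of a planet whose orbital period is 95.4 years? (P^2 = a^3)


a = P^(2/3) = 95.4^(2/3) = 20.8785

20.8785 AU


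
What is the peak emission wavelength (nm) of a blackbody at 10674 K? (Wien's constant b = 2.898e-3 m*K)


lam_max = b / T = 2.898e-3 / 10674 = 2.715e-07 m = 271.5008 nm

271.5008 nm


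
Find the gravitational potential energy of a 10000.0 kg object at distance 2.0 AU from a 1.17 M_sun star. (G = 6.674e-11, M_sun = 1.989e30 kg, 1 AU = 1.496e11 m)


M = 1.17 * 1.989e30 kg = 2.32713e+30 kg; r = 2.0 AU * 1.496e11 m/AU = 2.992e+11 m. U = -GM*m/r = -(6.674e-11 * 2.32713e+30 * 10000.0) / 2.992e+11 = -5.191e+12

-5.191e+12 J


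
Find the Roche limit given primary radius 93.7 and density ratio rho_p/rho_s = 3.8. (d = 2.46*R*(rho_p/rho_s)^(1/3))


d_Roche = 2.46 * 93.7 * 3.8^(1/3) = 359.6962

359.6962


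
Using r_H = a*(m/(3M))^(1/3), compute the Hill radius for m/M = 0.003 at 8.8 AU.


r_H = a * (m/3M)^(1/3) = 8.8 * (0.003/3)^(1/3) = 0.88

0.88 AU


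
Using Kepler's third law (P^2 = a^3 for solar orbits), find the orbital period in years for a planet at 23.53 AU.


P = a^(3/2) = 23.53^1.5 = 114.1387

114.1387 years


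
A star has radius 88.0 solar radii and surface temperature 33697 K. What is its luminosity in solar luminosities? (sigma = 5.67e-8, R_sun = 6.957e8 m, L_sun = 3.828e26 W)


R = 88.0 * 6.957e8 m = 6.12216e+10 m. L = 4*pi*R^2*sigma*T^4 = 4*pi*(6.12216e+10)^2 * 5.67e-8 * 33697^4 = 3.443239451e+33 W. L/L_sun = 3.443239451e+33 / 3.828e26 = 8.995e+06

8.995e+06 L_sun


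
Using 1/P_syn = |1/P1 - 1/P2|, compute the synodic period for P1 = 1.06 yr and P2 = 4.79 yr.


1/P_syn = |1/P1 - 1/P2| = |1/1.06 - 1/4.79| => P_syn = 1.3612

1.3612 years


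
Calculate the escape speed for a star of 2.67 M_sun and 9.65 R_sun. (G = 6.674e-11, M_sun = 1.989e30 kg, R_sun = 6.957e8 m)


M = 2.67 * 1.989e30 kg = 5.31063e+30 kg; R = 9.65 * 6.957e8 m = 6.713505e+09 m. v_esc = sqrt(2GM/R) = sqrt(2 * 6.674e-11 * 5.31063e+30 / 6.713505e+09) = 324942.4592

324942.4592 m/s


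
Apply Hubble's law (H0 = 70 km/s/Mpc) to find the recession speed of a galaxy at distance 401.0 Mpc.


v = H0 * d = 70 * 401.0 = 28070.0

28070.0 km/s


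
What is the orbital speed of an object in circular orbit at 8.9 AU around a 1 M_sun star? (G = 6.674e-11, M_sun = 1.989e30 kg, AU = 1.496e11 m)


v = sqrt(GM/r) = sqrt(6.674e-11 * 1.989e+30 / 1.331e+12) = 9985.0373

9985.0373 m/s


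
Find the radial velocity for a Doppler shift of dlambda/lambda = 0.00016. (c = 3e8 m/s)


v = (dlambda/lambda) * c = 0.00016 * 3e8 = 48000.0

48000.0 m/s


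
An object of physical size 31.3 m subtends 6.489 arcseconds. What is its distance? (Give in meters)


D = size / theta_rad, theta_rad = 6.489 * pi/(180*3600) = 3.146e-05, D = 994928.0992

994928.0992 m


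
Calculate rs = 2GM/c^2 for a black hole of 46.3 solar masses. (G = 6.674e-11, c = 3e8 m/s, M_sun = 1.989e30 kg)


M = 46.3 * 1.989e30 kg = 9.20907e+31 kg. rs = 2GM/c^2 = 2 * 6.674e-11 * 9.20907e+31 / (3e8)^2 = 136580.7404

136580.7404 m


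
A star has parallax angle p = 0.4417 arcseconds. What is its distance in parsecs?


d = 1/p = 1/0.4417 = 2.264

2.264 pc


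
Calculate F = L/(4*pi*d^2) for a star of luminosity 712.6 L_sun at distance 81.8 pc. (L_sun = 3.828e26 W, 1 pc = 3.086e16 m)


F = L / (4*pi*d^2) = 2.728e+29 / (4*pi*(2.524e+18)^2) = 3.407e-09

3.407e-09 W/m^2


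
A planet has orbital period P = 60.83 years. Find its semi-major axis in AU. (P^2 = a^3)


a = P^(2/3) = 60.83^(2/3) = 15.4672

15.4672 AU


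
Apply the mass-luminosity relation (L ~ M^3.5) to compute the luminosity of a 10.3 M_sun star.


L/L_sun = (M/M_sun)^3.5 = 10.3^3.5 = 3506.9558

3506.9558 L_sun


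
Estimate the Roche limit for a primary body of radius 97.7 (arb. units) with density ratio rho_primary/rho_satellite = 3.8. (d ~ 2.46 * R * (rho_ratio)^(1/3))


d_Roche = 2.46 * 97.7 * 3.8^(1/3) = 375.0515

375.0515


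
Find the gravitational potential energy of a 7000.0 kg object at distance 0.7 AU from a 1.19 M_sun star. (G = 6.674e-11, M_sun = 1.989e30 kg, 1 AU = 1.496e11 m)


M = 1.19 * 1.989e30 kg = 2.36691e+30 kg; r = 0.7 AU * 1.496e11 m/AU = 1.0472e+11 m. U = -GM*m/r = -(6.674e-11 * 2.36691e+30 * 7000.0) / 1.0472e+11 = -1.056e+13

-1.056e+13 J


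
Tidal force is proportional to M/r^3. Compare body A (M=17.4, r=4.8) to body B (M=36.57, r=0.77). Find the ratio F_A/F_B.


Ratio = (M1/r1^3) / (M2/r2^3) = (17.4/4.8^3) / (36.57/0.77^3) = 0.002

0.002


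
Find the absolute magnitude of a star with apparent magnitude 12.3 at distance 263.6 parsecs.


M = m - 5*log10(d) + 5 = 12.3 - 5*log10(263.6) + 5 = 5.1953

5.1953


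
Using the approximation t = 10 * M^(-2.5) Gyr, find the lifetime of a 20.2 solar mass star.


t = 10 * M^(-2.5) = 10 * 20.2^(-2.5) = 0.0055

0.0055 Gyr


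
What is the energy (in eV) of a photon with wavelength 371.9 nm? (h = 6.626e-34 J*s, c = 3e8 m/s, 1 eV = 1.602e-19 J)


E = hc/lambda = 6.626e-34 * 3e8 / 3.719e-07 = 5.345e-19 J = 3.3364 eV

3.3364 eV


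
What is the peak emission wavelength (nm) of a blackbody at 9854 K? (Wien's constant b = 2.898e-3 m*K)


lam_max = b / T = 2.898e-3 / 9854 = 2.941e-07 m = 294.0938 nm

294.0938 nm


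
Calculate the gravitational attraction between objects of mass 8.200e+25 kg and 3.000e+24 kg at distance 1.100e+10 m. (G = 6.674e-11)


F = G*m1*m2/r^2 = 6.674e-11 * 8.200e+25 * 3.000e+24 / (1.100e+10)^2 = 6.674e-11 * 2.460e+50 / 1.210e+20 = 1.357e+20

1.357e+20 N


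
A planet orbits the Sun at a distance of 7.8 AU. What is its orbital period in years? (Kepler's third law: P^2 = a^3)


P = a^(3/2) = 7.8^1.5 = 21.7842

21.7842 years


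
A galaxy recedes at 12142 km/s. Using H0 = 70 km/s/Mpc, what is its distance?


d = v / H0 = 12142 / 70 = 173.4571

173.4571 Mpc


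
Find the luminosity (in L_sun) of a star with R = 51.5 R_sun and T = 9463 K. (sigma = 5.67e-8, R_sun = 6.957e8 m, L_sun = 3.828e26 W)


R = 51.5 * 6.957e8 m = 3.582855e+10 m. L = 4*pi*R^2*sigma*T^4 = 4*pi*(3.582855e+10)^2 * 5.67e-8 * 9463^4 = 7.334436419e+30 W. L/L_sun = 7.334436419e+30 / 3.828e26 = 19159.9697

19159.9697 L_sun


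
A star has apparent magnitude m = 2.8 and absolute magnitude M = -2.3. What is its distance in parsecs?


d = 10^((m - M + 5)/5) = 10^((2.8 - -2.3 + 5)/5) = 104.7129

104.7129 pc


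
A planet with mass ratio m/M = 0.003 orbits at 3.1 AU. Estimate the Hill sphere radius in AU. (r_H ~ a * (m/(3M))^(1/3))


r_H = a * (m/3M)^(1/3) = 3.1 * (0.003/3)^(1/3) = 0.31

0.31 AU


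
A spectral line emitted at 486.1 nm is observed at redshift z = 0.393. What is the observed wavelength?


lam_obs = lam_emit * (1 + z) = 486.1 * (1 + 0.393) = 677.1373

677.1373 nm


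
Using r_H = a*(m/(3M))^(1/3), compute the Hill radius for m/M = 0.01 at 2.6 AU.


r_H = a * (m/3M)^(1/3) = 2.6 * (0.01/3)^(1/3) = 0.3884

0.3884 AU


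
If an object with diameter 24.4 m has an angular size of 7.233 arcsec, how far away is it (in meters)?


D = size / theta_rad, theta_rad = 7.233 * pi/(180*3600) = 3.507e-05, D = 695819.3381

695819.3381 m


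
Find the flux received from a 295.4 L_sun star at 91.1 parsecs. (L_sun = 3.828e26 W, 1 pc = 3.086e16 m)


F = L / (4*pi*d^2) = 1.131e+29 / (4*pi*(2.811e+18)^2) = 1.139e-09

1.139e-09 W/m^2


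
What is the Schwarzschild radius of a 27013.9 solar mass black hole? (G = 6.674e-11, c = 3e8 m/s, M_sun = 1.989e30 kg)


M = 27013.9 * 1.989e30 kg = 5.37306471e+34 kg. rs = 2GM/c^2 = 2 * 6.674e-11 * 5.37306471e+34 / (3e8)^2 = 7.969e+07

7.969e+07 m


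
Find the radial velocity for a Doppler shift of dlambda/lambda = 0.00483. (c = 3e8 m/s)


v = (dlambda/lambda) * c = 0.00483 * 3e8 = 1.449e+06

1.449e+06 m/s


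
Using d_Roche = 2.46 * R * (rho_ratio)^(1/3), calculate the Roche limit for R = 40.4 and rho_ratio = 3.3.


d_Roche = 2.46 * 40.4 * 3.3^(1/3) = 147.9635

147.9635


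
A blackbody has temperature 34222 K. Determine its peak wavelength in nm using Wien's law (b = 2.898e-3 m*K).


lam_max = b / T = 2.898e-3 / 34222 = 8.468e-08 m = 84.6824 nm

84.6824 nm


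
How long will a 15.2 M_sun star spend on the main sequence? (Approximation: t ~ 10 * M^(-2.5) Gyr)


t = 10 * M^(-2.5) = 10 * 15.2^(-2.5) = 0.0111

0.0111 Gyr


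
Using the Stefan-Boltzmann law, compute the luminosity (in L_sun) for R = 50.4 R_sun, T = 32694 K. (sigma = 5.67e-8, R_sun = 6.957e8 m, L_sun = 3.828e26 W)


R = 50.4 * 6.957e8 m = 3.506328e+10 m. L = 4*pi*R^2*sigma*T^4 = 4*pi*(3.506328e+10)^2 * 5.67e-8 * 32694^4 = 1.000852863e+33 W. L/L_sun = 1.000852863e+33 / 3.828e26 = 2.615e+06

2.615e+06 L_sun


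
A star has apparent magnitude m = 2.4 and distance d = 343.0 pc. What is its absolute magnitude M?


M = m - 5*log10(d) + 5 = 2.4 - 5*log10(343.0) + 5 = -5.2765

-5.2765


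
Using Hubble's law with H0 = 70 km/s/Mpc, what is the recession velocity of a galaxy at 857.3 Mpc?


v = H0 * d = 70 * 857.3 = 60011.0

60011.0 km/s


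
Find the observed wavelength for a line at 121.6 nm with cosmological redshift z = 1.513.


lam_obs = lam_emit * (1 + z) = 121.6 * (1 + 1.513) = 305.5808

305.5808 nm


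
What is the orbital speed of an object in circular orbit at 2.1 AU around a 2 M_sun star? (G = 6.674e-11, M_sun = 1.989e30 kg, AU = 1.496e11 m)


v = sqrt(GM/r) = sqrt(6.674e-11 * 3.978e+30 / 3.142e+11) = 29070.3357

29070.3357 m/s


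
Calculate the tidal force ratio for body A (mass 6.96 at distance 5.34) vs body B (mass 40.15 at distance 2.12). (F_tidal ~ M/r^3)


Ratio = (M1/r1^3) / (M2/r2^3) = (6.96/5.34^3) / (40.15/2.12^3) = 0.0108

0.0108


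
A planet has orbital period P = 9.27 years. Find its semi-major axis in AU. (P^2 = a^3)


a = P^(2/3) = 9.27^(2/3) = 4.4129

4.4129 AU


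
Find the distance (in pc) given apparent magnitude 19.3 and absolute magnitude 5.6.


d = 10^((m - M + 5)/5) = 10^((19.3 - 5.6 + 5)/5) = 5495.4087

5495.4087 pc


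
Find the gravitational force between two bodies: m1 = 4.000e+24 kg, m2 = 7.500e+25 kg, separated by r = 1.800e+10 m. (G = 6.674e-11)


F = G*m1*m2/r^2 = 6.674e-11 * 4.000e+24 * 7.500e+25 / (1.800e+10)^2 = 6.674e-11 * 3.000e+50 / 3.240e+20 = 6.180e+19

6.180e+19 N


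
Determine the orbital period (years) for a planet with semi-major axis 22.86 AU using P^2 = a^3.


P = a^(3/2) = 22.86^1.5 = 109.2985

109.2985 years


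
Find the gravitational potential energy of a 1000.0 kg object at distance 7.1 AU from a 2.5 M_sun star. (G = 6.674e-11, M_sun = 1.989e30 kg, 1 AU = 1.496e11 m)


M = 2.5 * 1.989e30 kg = 4.9725e+30 kg; r = 7.1 AU * 1.496e11 m/AU = 1.06216e+12 m. U = -GM*m/r = -(6.674e-11 * 4.9725e+30 * 1000.0) / 1.06216e+12 = -3.124e+11

-3.124e+11 J


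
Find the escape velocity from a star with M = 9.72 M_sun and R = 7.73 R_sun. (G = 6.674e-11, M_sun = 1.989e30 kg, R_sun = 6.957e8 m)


M = 9.72 * 1.989e30 kg = 1.933308e+31 kg; R = 7.73 * 6.957e8 m = 5.377761e+09 m. v_esc = sqrt(2GM/R) = sqrt(2 * 6.674e-11 * 1.933308e+31 / 5.377761e+09) = 692720.2357

692720.2357 m/s


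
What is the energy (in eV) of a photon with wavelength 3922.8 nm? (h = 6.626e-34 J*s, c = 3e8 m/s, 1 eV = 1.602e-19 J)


E = hc/lambda = 6.626e-34 * 3e8 / 3.923e-06 = 5.067e-20 J = 0.3163 eV

0.3163 eV


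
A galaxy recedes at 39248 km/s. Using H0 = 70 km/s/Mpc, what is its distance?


d = v / H0 = 39248 / 70 = 560.6857

560.6857 Mpc


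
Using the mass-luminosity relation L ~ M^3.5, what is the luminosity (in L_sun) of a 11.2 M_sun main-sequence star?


L/L_sun = (M/M_sun)^3.5 = 11.2^3.5 = 4701.7884

4701.7884 L_sun


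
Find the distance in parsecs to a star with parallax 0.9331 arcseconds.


d = 1/p = 1/0.9331 = 1.0717

1.0717 pc


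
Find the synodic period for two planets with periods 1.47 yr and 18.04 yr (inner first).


1/P_syn = |1/P1 - 1/P2| = |1/1.47 - 1/18.04| => P_syn = 1.6004

1.6004 years


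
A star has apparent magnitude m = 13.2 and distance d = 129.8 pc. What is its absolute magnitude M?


M = m - 5*log10(d) + 5 = 13.2 - 5*log10(129.8) + 5 = 7.6336

7.6336


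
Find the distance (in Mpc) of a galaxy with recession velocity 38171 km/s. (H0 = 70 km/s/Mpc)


d = v / H0 = 38171 / 70 = 545.3

545.3 Mpc


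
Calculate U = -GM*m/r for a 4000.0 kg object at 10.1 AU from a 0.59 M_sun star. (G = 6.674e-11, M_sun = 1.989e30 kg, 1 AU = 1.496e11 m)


M = 0.59 * 1.989e30 kg = 1.17351e+30 kg; r = 10.1 AU * 1.496e11 m/AU = 1.51096e+12 m. U = -GM*m/r = -(6.674e-11 * 1.17351e+30 * 4000.0) / 1.51096e+12 = -2.073e+11

-2.073e+11 J


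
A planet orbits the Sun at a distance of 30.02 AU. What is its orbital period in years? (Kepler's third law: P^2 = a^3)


P = a^(3/2) = 30.02^1.5 = 164.4811

164.4811 years


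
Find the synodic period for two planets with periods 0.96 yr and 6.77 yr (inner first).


1/P_syn = |1/P1 - 1/P2| = |1/0.96 - 1/6.77| => P_syn = 1.1186

1.1186 years


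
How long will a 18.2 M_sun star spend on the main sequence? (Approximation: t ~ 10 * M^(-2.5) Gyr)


t = 10 * M^(-2.5) = 10 * 18.2^(-2.5) = 0.0071

0.0071 Gyr


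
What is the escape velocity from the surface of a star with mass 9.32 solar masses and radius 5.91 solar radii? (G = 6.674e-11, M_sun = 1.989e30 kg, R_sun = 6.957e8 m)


M = 9.32 * 1.989e30 kg = 1.853748e+31 kg; R = 5.91 * 6.957e8 m = 4.111587e+09 m. v_esc = sqrt(2GM/R) = sqrt(2 * 6.674e-11 * 1.853748e+31 / 4.111587e+09) = 775762.3614

775762.3614 m/s


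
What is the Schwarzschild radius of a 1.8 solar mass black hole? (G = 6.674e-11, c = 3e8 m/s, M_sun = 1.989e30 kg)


M = 1.8 * 1.989e30 kg = 3.5802e+30 kg. rs = 2GM/c^2 = 2 * 6.674e-11 * 3.5802e+30 / (3e8)^2 = 5309.8344

5309.8344 m


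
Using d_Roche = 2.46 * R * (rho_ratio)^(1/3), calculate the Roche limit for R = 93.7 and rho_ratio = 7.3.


d_Roche = 2.46 * 93.7 * 7.3^(1/3) = 447.1456

447.1456


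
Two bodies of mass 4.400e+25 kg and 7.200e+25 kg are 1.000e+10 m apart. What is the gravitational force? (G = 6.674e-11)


F = G*m1*m2/r^2 = 6.674e-11 * 4.400e+25 * 7.200e+25 / (1.000e+10)^2 = 6.674e-11 * 3.168e+51 / 1.000e+20 = 2.114e+21

2.114e+21 N


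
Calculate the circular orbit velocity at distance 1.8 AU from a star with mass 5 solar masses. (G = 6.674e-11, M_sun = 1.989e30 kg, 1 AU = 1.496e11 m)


v = sqrt(GM/r) = sqrt(6.674e-11 * 9.945e+30 / 2.693e+11) = 49647.0497

49647.0497 m/s


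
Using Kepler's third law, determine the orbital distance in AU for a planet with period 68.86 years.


a = P^(2/3) = 68.86^(2/3) = 16.8001

16.8001 AU


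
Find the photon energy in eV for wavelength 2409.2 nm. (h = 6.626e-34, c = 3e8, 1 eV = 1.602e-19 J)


E = hc/lambda = 6.626e-34 * 3e8 / 2.409e-06 = 8.251e-20 J = 0.515 eV

0.515 eV


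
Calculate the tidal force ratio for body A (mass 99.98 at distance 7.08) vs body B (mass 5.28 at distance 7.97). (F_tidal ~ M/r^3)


Ratio = (M1/r1^3) / (M2/r2^3) = (99.98/7.08^3) / (5.28/7.97^3) = 27.0119

27.0119


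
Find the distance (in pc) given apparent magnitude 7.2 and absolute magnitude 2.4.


d = 10^((m - M + 5)/5) = 10^((7.2 - 2.4 + 5)/5) = 91.2011

91.2011 pc


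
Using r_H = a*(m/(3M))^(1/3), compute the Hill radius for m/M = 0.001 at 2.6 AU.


r_H = a * (m/3M)^(1/3) = 2.6 * (0.001/3)^(1/3) = 0.1803

0.1803 AU


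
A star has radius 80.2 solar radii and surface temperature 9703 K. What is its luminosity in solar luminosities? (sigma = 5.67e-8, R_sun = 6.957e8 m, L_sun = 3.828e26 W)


R = 80.2 * 6.957e8 m = 5.579514e+10 m. L = 4*pi*R^2*sigma*T^4 = 4*pi*(5.579514e+10)^2 * 5.67e-8 * 9703^4 = 1.966118962e+31 W. L/L_sun = 1.966118962e+31 / 3.828e26 = 51361.5194

51361.5194 L_sun


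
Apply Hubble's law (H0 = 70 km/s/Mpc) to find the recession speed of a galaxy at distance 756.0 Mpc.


v = H0 * d = 70 * 756.0 = 52920.0

52920.0 km/s


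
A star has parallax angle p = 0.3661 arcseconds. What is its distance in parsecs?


d = 1/p = 1/0.3661 = 2.7315

2.7315 pc


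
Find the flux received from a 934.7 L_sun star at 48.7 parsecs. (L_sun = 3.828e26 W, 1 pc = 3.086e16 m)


F = L / (4*pi*d^2) = 3.578e+29 / (4*pi*(1.503e+18)^2) = 1.261e-08

1.261e-08 W/m^2


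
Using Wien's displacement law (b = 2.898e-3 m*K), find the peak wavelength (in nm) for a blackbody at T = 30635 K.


lam_max = b / T = 2.898e-3 / 30635 = 9.460e-08 m = 94.5977 nm

94.5977 nm


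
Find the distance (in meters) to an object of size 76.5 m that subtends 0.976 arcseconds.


D = size / theta_rad, theta_rad = 0.976 * pi/(180*3600) = 4.732e-06, D = 1.617e+07

1.617e+07 m


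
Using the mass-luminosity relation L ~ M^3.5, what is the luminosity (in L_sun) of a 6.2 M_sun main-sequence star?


L/L_sun = (M/M_sun)^3.5 = 6.2^3.5 = 593.4319

593.4319 L_sun


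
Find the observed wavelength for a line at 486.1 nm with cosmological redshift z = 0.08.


lam_obs = lam_emit * (1 + z) = 486.1 * (1 + 0.08) = 524.988

524.988 nm


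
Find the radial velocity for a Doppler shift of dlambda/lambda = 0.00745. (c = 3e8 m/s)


v = (dlambda/lambda) * c = 0.00745 * 3e8 = 2.235e+06

2.235e+06 m/s


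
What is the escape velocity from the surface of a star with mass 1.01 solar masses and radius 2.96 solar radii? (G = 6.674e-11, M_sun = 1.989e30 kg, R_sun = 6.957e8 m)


M = 1.01 * 1.989e30 kg = 2.00889e+30 kg; R = 2.96 * 6.957e8 m = 2.059272e+09 m. v_esc = sqrt(2GM/R) = sqrt(2 * 6.674e-11 * 2.00889e+30 / 2.059272e+09) = 360852.1691

360852.1691 m/s


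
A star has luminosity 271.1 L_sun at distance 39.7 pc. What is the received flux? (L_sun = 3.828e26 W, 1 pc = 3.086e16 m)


F = L / (4*pi*d^2) = 1.038e+29 / (4*pi*(1.225e+18)^2) = 5.502e-09

5.502e-09 W/m^2


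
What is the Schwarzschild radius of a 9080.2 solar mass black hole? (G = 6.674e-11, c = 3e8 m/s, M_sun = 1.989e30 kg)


M = 9080.2 * 1.989e30 kg = 1.80605178e+34 kg. rs = 2GM/c^2 = 2 * 6.674e-11 * 1.80605178e+34 / (3e8)^2 = 2.679e+07

2.679e+07 m


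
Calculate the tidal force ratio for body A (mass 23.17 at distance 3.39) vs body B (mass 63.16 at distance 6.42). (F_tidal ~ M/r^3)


Ratio = (M1/r1^3) / (M2/r2^3) = (23.17/3.39^3) / (63.16/6.42^3) = 2.4917

2.4917


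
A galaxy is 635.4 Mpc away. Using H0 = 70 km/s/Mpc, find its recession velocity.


v = H0 * d = 70 * 635.4 = 44478.0

44478.0 km/s


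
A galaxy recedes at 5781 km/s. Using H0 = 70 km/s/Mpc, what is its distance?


d = v / H0 = 5781 / 70 = 82.5857

82.5857 Mpc


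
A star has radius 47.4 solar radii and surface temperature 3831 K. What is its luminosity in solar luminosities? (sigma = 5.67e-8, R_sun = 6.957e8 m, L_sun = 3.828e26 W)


R = 47.4 * 6.957e8 m = 3.297618e+10 m. L = 4*pi*R^2*sigma*T^4 = 4*pi*(3.297618e+10)^2 * 5.67e-8 * 3831^4 = 1.668945754e+29 W. L/L_sun = 1.668945754e+29 / 3.828e26 = 435.9837

435.9837 L_sun


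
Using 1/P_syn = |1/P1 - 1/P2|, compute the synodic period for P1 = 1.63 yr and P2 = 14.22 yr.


1/P_syn = |1/P1 - 1/P2| = |1/1.63 - 1/14.22| => P_syn = 1.841

1.841 years


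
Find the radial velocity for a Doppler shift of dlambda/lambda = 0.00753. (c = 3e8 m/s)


v = (dlambda/lambda) * c = 0.00753 * 3e8 = 2.259e+06

2.259e+06 m/s


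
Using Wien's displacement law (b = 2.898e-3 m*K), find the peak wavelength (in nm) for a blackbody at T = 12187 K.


lam_max = b / T = 2.898e-3 / 12187 = 2.378e-07 m = 237.7944 nm

237.7944 nm


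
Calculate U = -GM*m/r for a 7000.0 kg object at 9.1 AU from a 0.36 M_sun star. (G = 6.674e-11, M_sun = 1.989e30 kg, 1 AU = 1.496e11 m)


M = 0.36 * 1.989e30 kg = 7.1604e+29 kg; r = 9.1 AU * 1.496e11 m/AU = 1.36136e+12 m. U = -GM*m/r = -(6.674e-11 * 7.1604e+29 * 7000.0) / 1.36136e+12 = -2.457e+11

-2.457e+11 J


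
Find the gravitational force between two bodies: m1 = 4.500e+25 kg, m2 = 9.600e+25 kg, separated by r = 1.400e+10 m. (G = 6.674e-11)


F = G*m1*m2/r^2 = 6.674e-11 * 4.500e+25 * 9.600e+25 / (1.400e+10)^2 = 6.674e-11 * 4.320e+51 / 1.960e+20 = 1.471e+21

1.471e+21 N


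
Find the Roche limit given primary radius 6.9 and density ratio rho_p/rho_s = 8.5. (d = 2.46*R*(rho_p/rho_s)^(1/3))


d_Roche = 2.46 * 6.9 * 8.5^(1/3) = 34.641

34.641


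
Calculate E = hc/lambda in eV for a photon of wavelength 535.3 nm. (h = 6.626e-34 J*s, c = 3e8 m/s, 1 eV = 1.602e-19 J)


E = hc/lambda = 6.626e-34 * 3e8 / 5.353e-07 = 3.713e-19 J = 2.318 eV

2.318 eV


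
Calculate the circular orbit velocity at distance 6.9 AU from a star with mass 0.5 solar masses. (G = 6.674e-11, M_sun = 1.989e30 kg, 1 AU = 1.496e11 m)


v = sqrt(GM/r) = sqrt(6.674e-11 * 9.945e+29 / 1.032e+12) = 8018.7219

8018.7219 m/s


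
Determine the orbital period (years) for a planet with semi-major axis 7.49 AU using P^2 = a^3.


P = a^(3/2) = 7.49^1.5 = 20.4985

20.4985 years
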